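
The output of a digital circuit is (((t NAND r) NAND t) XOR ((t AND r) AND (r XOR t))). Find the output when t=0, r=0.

Substituting: (((0 NAND 0) NAND 0) XOR ((0 AND 0) AND (0 XOR 0)))
= 1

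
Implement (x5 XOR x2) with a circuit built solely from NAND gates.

((x5 NAND (x5 NAND x2)) NAND (x2 NAND (x5 NAND x2)))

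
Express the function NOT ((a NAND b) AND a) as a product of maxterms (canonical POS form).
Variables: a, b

ΠM(2) = (NOT a OR b)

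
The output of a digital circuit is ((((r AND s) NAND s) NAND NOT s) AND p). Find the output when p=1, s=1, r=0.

Substituting: ((((0 AND 1) NAND 1) NAND NOT 1) AND 1)
= 1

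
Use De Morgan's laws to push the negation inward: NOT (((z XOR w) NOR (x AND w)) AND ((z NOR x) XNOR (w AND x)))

NOT ((z XOR w) NOR (x AND w)) OR NOT ((z NOR x) XNOR (w AND x))
De Morgan's: NOT(AND of terms) = OR of negations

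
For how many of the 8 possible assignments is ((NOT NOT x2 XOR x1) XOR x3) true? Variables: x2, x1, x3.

Satisfying assignments: (0,0,1), (0,1,0), (1,0,0), (1,1,1)
Count: 4 out of 8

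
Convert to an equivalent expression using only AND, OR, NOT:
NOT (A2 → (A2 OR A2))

A2 AND NOT (A2 OR A2)
(Negated implication: NOT(A → B) = A AND NOT B)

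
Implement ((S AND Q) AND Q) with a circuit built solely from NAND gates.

((((S NAND Q) NAND (S NAND Q)) NAND Q) NAND (((S NAND Q) NAND (S NAND Q)) NAND Q))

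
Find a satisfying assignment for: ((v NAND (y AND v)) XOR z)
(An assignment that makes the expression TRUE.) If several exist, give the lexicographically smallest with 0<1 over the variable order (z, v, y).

z=0, v=0, y=0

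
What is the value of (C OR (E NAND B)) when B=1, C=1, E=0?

Substituting: (1 OR (0 NAND 1))
= 1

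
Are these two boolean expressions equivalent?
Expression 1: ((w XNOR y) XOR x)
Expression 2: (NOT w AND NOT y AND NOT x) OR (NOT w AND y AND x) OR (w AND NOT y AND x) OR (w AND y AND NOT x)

Yes, they are equivalent — the two output columns agree on all 8 assignments:
w | y | x | Expression 1 | Expression 2
---------------------------------------
0 | 0 | 0 | 1 | 1
0 | 0 | 1 | 0 | 0
0 | 1 | 0 | 0 | 0
0 | 1 | 1 | 1 | 1
1 | 0 | 0 | 0 | 0
1 | 0 | 1 | 1 | 1
1 | 1 | 0 | 1 | 1
1 | 1 | 1 | 0 | 0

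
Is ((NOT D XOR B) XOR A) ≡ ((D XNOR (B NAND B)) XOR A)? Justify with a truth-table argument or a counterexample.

No. Counterexample: with D=0, B=0, A=0, Expression 1 = 1 but Expression 2 = 0.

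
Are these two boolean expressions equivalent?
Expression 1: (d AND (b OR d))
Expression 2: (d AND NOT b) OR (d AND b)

Yes, they are equivalent — the two output columns agree on all 4 assignments:
d | b | Expression 1 | Expression 2
-----------------------------------
0 | 0 | 0 | 0
0 | 1 | 0 | 0
1 | 0 | 1 | 1
1 | 1 | 1 | 1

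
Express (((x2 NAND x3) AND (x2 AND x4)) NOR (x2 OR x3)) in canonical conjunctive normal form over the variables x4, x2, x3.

(x4 OR x2 OR NOT x3) AND (x4 OR NOT x2 OR x3) AND (x4 OR NOT x2 OR NOT x3) AND (NOT x4 OR x2 OR NOT x3) AND (NOT x4 OR NOT x2 OR x3) AND (NOT x4 OR NOT x2 OR NOT x3)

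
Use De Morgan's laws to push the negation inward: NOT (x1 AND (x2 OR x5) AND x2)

NOT x1 OR NOT (x2 OR x5) OR NOT x2
De Morgan's: NOT(AND of terms) = OR of negations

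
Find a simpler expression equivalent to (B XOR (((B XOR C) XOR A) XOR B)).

By XOR self-cancellation ((E XOR v) XOR v = E):
= ((B XOR C) XOR A)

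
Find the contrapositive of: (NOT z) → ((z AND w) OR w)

Contrapositive: NOT ((z AND w) OR w) → z
Note: A statement and its contrapositive are logically equivalent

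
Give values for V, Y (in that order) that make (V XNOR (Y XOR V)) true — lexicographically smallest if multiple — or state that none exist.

V=0, Y=0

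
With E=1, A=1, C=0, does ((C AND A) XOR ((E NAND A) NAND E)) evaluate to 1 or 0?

Substituting: ((0 AND 1) XOR ((1 NAND 1) NAND 1))
= 1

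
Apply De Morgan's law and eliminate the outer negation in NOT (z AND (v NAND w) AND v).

NOT z OR NOT (v NAND w) OR NOT v
De Morgan's: NOT(AND of terms) = OR of negations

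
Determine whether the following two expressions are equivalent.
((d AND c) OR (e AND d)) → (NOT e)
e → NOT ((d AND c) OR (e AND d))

Yes, Contrapositive is always equivalent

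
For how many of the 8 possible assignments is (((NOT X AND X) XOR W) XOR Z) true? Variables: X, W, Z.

Satisfying assignments: (0,0,1), (0,1,0), (1,0,1), (1,1,0)
Count: 4 out of 8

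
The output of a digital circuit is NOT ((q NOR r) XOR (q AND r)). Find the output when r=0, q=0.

Substituting: NOT ((0 NOR 0) XOR (0 AND 0))
= 0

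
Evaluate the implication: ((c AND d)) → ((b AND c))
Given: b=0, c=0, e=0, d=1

Antecedent ((c AND d)) = 0; consequent ((b AND c)) = 0.
0 → 0 = 1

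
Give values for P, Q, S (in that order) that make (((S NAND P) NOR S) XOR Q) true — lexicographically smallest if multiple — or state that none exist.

P=0, Q=1, S=0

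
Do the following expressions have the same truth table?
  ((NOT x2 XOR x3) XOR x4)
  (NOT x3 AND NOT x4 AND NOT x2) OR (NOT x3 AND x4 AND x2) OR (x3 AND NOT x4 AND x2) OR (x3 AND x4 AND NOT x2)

Yes, they are equivalent — the two output columns agree on all 8 assignments:
x3 | x4 | x2 | Expression 1 | Expression 2
------------------------------------------
0 | 0 | 0 | 1 | 1
0 | 0 | 1 | 0 | 0
0 | 1 | 0 | 0 | 0
0 | 1 | 1 | 1 | 1
1 | 0 | 0 | 0 | 0
1 | 0 | 1 | 1 | 1
1 | 1 | 0 | 1 | 1
1 | 1 | 1 | 0 | 0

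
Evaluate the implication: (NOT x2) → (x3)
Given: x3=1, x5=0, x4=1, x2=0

Antecedent (NOT x2) = 1; consequent (x3) = 1.
1 → 1 = 1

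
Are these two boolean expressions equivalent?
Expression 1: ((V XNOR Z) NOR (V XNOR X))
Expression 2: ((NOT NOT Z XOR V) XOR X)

No. Counterexample: with Z=0, V=0, X=1, Expression 1 = 0 but Expression 2 = 1.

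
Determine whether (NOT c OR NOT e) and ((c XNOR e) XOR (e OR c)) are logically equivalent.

Yes, they are equivalent — the two output columns agree on all 4 assignments:
c | e | Expression 1 | Expression 2
-----------------------------------
0 | 0 | 1 | 1
0 | 1 | 1 | 1
1 | 0 | 1 | 1
1 | 1 | 0 | 0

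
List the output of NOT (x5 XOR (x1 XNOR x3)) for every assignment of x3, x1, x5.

x3 | x1 | x5 | Output
---------------------
0 | 0 | 0 | 0
0 | 0 | 1 | 1
0 | 1 | 0 | 1
0 | 1 | 1 | 0
1 | 0 | 0 | 1
1 | 0 | 1 | 0
1 | 1 | 0 | 0
1 | 1 | 1 | 1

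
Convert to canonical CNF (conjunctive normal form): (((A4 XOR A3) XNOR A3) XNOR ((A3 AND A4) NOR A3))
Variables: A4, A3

(A4 OR NOT A3) AND (NOT A4 OR A3)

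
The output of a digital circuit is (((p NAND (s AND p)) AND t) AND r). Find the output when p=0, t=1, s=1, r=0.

Substituting: (((0 NAND (1 AND 0)) AND 1) AND 0)
= 0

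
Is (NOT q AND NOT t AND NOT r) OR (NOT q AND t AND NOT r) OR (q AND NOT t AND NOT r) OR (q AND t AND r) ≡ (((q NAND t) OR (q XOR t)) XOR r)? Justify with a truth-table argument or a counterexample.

Yes, they are equivalent — the two output columns agree on all 8 assignments:
q | t | r | Expression 1 | Expression 2
---------------------------------------
0 | 0 | 0 | 1 | 1
0 | 0 | 1 | 0 | 0
0 | 1 | 0 | 1 | 1
0 | 1 | 1 | 0 | 0
1 | 0 | 0 | 1 | 1
1 | 0 | 1 | 0 | 0
1 | 1 | 0 | 0 | 0
1 | 1 | 1 | 1 | 1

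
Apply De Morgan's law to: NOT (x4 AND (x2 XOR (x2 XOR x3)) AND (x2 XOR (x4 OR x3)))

NOT x4 OR NOT (x2 XOR (x2 XOR x3)) OR NOT (x2 XOR (x4 OR x3))
De Morgan's: NOT(AND of terms) = OR of negations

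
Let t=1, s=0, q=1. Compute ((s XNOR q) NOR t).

Substituting: ((0 XNOR 1) NOR 1)
= 0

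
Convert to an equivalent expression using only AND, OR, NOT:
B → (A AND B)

NOT B OR (A AND B)
(Implication elimination: A → B = NOT A OR B)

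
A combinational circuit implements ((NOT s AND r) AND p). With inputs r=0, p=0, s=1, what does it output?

Substituting: ((NOT 1 AND 0) AND 0)
= 0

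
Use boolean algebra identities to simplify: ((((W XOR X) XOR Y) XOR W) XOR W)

By XOR self-cancellation ((E XOR v) XOR v = E):
= ((W XOR X) XOR Y)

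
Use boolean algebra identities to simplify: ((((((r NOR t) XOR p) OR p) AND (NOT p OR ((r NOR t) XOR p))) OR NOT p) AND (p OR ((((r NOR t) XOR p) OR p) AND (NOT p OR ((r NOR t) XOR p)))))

By distribution ((E OR v) AND (E OR NOT v) = E) then distribution ((E OR v) AND (E OR NOT v) = E):
= ((r NOR t) XOR p)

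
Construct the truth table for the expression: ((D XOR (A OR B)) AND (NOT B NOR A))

D | B | A | Output
------------------
0 | 0 | 0 | 0
0 | 0 | 1 | 0
0 | 1 | 0 | 1
0 | 1 | 1 | 0
1 | 0 | 0 | 0
1 | 0 | 1 | 0
1 | 1 | 0 | 0
1 | 1 | 1 | 0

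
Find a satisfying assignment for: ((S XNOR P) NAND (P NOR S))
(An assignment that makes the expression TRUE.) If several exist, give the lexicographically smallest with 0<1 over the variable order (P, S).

P=0, S=1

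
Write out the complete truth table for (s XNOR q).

q | s | Output
--------------
0 | 0 | 1
0 | 1 | 0
1 | 0 | 0
1 | 1 | 1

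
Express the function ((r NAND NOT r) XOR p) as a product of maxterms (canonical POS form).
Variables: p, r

ΠM(2, 3) = (NOT p OR r) AND (NOT p OR NOT r)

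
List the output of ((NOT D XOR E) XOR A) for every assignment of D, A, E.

D | A | E | Output
------------------
0 | 0 | 0 | 1
0 | 0 | 1 | 0
0 | 1 | 0 | 0
0 | 1 | 1 | 1
1 | 0 | 0 | 0
1 | 0 | 1 | 1
1 | 1 | 0 | 1
1 | 1 | 1 | 0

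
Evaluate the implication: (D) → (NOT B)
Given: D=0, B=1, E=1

Antecedent (D) = 0; consequent (NOT B) = 0.
0 → 0 = 1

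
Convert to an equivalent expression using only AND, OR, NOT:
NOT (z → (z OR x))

z AND NOT (z OR x)
(Negated implication: NOT(A → B) = A AND NOT B)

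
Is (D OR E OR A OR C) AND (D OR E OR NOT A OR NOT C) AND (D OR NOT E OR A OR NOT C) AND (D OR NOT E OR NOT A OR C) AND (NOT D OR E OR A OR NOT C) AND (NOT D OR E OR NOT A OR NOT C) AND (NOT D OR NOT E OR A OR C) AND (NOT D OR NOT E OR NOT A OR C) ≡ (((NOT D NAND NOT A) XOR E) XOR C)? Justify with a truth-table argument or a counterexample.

Yes, they are equivalent — the two output columns agree on all 16 assignments:
D | E | A | C | Expression 1 | Expression 2
-------------------------------------------
0 | 0 | 0 | 0 | 0 | 0
0 | 0 | 0 | 1 | 1 | 1
0 | 0 | 1 | 0 | 1 | 1
0 | 0 | 1 | 1 | 0 | 0
0 | 1 | 0 | 0 | 1 | 1
0 | 1 | 0 | 1 | 0 | 0
0 | 1 | 1 | 0 | 0 | 0
0 | 1 | 1 | 1 | 1 | 1
1 | 0 | 0 | 0 | 1 | 1
1 | 0 | 0 | 1 | 0 | 0
1 | 0 | 1 | 0 | 1 | 1
1 | 0 | 1 | 1 | 0 | 0
1 | 1 | 0 | 0 | 0 | 0
1 | 1 | 0 | 1 | 1 | 1
1 | 1 | 1 | 0 | 0 | 0
1 | 1 | 1 | 1 | 1 | 1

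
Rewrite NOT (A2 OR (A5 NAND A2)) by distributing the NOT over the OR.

NOT A2 AND NOT (A5 NAND A2)
De Morgan's: NOT(OR of terms) = AND of negations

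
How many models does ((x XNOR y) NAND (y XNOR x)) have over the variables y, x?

Satisfying assignments: (0,1), (1,0)
Count: 2 out of 4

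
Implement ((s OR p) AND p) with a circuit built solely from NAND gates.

((((s NAND s) NAND (p NAND p)) NAND p) NAND (((s NAND s) NAND (p NAND p)) NAND p))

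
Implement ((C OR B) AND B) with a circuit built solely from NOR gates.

((((C NOR B) NOR (C NOR B)) NOR ((C NOR B) NOR (C NOR B))) NOR (B NOR B))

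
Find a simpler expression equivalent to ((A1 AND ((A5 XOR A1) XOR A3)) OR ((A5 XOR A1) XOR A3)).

By absorption (E OR (E AND v) = E):
= ((A5 XOR A1) XOR A3)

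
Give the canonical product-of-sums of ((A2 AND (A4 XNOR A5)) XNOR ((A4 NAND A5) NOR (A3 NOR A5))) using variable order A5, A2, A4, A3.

ΠM(4, 5, 10, 11) = (A5 OR NOT A2 OR A4 OR A3) AND (A5 OR NOT A2 OR A4 OR NOT A3) AND (NOT A5 OR A2 OR NOT A4 OR A3) AND (NOT A5 OR A2 OR NOT A4 OR NOT A3)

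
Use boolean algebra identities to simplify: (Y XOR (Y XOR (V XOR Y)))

By XOR self-cancellation ((E XOR v) XOR v = E):
= (V XOR Y)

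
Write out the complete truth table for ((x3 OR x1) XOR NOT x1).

x3 | x1 | Output
----------------
0 | 0 | 1
0 | 1 | 1
1 | 0 | 0
1 | 1 | 1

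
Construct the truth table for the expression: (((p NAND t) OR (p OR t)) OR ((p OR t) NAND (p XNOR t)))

p | t | Output
--------------
0 | 0 | 1
0 | 1 | 1
1 | 0 | 1
1 | 1 | 1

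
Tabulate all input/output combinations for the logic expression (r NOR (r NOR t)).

r | t | Output
--------------
0 | 0 | 0
0 | 1 | 1
1 | 0 | 0
1 | 1 | 0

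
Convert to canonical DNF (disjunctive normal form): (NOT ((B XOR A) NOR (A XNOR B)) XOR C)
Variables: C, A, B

(NOT C AND NOT A AND NOT B) OR (NOT C AND NOT A AND B) OR (NOT C AND A AND NOT B) OR (NOT C AND A AND B)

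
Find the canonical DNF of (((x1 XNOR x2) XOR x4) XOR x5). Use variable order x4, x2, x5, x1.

(NOT x4 AND NOT x2 AND NOT x5 AND NOT x1) OR (NOT x4 AND NOT x2 AND x5 AND x1) OR (NOT x4 AND x2 AND NOT x5 AND x1) OR (NOT x4 AND x2 AND x5 AND NOT x1) OR (x4 AND NOT x2 AND NOT x5 AND x1) OR (x4 AND NOT x2 AND x5 AND NOT x1) OR (x4 AND x2 AND NOT x5 AND NOT x1) OR (x4 AND x2 AND x5 AND x1)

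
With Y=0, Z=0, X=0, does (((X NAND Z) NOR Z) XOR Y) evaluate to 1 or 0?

Substituting: (((0 NAND 0) NOR 0) XOR 0)
= 0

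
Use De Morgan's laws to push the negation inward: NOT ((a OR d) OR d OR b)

NOT (a OR d) AND NOT d AND NOT b
De Morgan's: NOT(OR of terms) = AND of negations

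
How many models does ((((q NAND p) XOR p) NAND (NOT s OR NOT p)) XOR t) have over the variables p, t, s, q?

Satisfying assignments: (0,1,0,0), (0,1,0,1), (0,1,1,0), (0,1,1,1), (1,0,0,0), (1,0,1,0), (1,0,1,1), (1,1,0,1)
Count: 8 out of 16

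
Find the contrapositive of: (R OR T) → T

Contrapositive: NOT T → NOT (R OR T)
Note: A statement and its contrapositive are logically equivalent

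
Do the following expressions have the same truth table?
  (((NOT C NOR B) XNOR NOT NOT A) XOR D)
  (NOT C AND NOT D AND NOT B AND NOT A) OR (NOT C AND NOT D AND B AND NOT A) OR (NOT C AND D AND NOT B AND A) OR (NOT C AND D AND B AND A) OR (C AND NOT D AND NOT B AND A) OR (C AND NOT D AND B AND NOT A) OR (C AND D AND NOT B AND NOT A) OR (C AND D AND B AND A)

Yes, they are equivalent — the two output columns agree on all 16 assignments:
C | D | B | A | Expression 1 | Expression 2
-------------------------------------------
0 | 0 | 0 | 0 | 1 | 1
0 | 0 | 0 | 1 | 0 | 0
0 | 0 | 1 | 0 | 1 | 1
0 | 0 | 1 | 1 | 0 | 0
0 | 1 | 0 | 0 | 0 | 0
0 | 1 | 0 | 1 | 1 | 1
0 | 1 | 1 | 0 | 0 | 0
0 | 1 | 1 | 1 | 1 | 1
1 | 0 | 0 | 0 | 0 | 0
1 | 0 | 0 | 1 | 1 | 1
1 | 0 | 1 | 0 | 1 | 1
1 | 0 | 1 | 1 | 0 | 0
1 | 1 | 0 | 0 | 1 | 1
1 | 1 | 0 | 1 | 0 | 0
1 | 1 | 1 | 0 | 0 | 0
1 | 1 | 1 | 1 | 1 | 1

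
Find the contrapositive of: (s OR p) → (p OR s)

Contrapositive: NOT (p OR s) → NOT (s OR p)
Note: A statement and its contrapositive are logically equivalent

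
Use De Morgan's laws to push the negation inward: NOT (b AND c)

NOT b OR NOT c
De Morgan's: NOT(AND of terms) = OR of negations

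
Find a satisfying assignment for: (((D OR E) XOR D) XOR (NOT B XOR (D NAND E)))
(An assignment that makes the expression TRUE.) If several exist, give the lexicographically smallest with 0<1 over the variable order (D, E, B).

D=0, E=0, B=1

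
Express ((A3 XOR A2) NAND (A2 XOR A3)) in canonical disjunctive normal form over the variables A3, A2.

(NOT A3 AND NOT A2) OR (A3 AND A2)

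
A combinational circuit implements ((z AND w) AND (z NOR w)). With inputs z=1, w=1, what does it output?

Substituting: ((1 AND 1) AND (1 NOR 1))
= 0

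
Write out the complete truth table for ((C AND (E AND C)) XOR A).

C | E | A | Output
------------------
0 | 0 | 0 | 0
0 | 0 | 1 | 1
0 | 1 | 0 | 0
0 | 1 | 1 | 1
1 | 0 | 0 | 0
1 | 0 | 1 | 1
1 | 1 | 0 | 1
1 | 1 | 1 | 0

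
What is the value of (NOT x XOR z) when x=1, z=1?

Substituting: (NOT 1 XOR 1)
= 1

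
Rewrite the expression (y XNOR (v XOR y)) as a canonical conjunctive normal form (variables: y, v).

(y OR NOT v) AND (NOT y OR NOT v)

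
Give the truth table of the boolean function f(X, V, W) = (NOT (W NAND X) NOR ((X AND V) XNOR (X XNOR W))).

X | V | W | Output
------------------
0 | 0 | 0 | 1
0 | 0 | 1 | 0
0 | 1 | 0 | 1
0 | 1 | 1 | 0
1 | 0 | 0 | 0
1 | 0 | 1 | 0
1 | 1 | 0 | 1
1 | 1 | 1 | 0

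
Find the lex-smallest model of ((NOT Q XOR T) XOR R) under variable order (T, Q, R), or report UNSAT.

T=0, Q=0, R=0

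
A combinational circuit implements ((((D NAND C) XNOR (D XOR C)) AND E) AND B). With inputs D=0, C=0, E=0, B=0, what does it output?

Substituting: ((((0 NAND 0) XNOR (0 XOR 0)) AND 0) AND 0)
= 0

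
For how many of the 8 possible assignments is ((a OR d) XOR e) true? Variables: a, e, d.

Satisfying assignments: (0,0,1), (0,1,0), (1,0,0), (1,0,1)
Count: 4 out of 8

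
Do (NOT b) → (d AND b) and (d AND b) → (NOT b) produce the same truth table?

No, Converse is not equivalent to original (counterexample: d=0, b=0)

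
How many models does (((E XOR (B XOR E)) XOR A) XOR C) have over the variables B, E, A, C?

Satisfying assignments: (0,0,0,1), (0,0,1,0), (0,1,0,1), (0,1,1,0), (1,0,0,0), (1,0,1,1), (1,1,0,0), (1,1,1,1)
Count: 8 out of 16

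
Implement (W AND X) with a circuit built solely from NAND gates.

((W NAND X) NAND (W NAND X))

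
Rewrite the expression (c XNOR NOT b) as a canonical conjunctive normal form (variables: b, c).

(b OR c) AND (NOT b OR NOT c)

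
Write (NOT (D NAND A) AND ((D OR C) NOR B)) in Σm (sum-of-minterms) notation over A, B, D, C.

Σm() = FALSE (no minterms)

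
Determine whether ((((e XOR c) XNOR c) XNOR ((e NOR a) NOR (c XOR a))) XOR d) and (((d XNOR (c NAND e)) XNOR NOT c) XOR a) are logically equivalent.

No. Counterexample: with e=0, c=0, d=0, a=1, Expression 1 = 0 but Expression 2 = 1.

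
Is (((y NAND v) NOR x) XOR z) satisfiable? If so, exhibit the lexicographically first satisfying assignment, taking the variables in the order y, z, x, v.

y=0, z=1, x=0, v=0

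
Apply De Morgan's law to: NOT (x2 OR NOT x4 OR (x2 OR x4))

NOT x2 AND x4 AND NOT (x2 OR x4)
De Morgan's: NOT(OR of terms) = AND of negations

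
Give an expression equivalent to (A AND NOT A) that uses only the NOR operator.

((A NOR A) NOR ((A NOR A) NOR (A NOR A)))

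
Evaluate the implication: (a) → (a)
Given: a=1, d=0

Antecedent (a) = 1; consequent (a) = 1.
1 → 1 = 1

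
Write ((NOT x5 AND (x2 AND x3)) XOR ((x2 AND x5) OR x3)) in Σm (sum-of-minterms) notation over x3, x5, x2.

Σm(3, 4, 6, 7) = (NOT x3 AND x5 AND x2) OR (x3 AND NOT x5 AND NOT x2) OR (x3 AND x5 AND NOT x2) OR (x3 AND x5 AND x2)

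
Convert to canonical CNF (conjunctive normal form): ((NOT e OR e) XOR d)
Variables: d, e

(NOT d OR e) AND (NOT d OR NOT e)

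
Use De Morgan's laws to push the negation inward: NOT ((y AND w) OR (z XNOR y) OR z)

NOT (y AND w) AND NOT (z XNOR y) AND NOT z
De Morgan's: NOT(OR of terms) = AND of negations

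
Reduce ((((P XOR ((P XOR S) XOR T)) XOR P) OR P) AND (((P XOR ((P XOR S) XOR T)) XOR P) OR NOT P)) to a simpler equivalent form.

By distribution ((E OR v) AND (E OR NOT v) = E) then XOR self-cancellation ((E XOR v) XOR v = E):
= ((P XOR S) XOR T)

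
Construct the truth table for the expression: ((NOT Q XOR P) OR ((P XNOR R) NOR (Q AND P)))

Q | R | P | Output
------------------
0 | 0 | 0 | 1
0 | 0 | 1 | 1
0 | 1 | 0 | 1
0 | 1 | 1 | 0
1 | 0 | 0 | 0
1 | 0 | 1 | 1
1 | 1 | 0 | 1
1 | 1 | 1 | 1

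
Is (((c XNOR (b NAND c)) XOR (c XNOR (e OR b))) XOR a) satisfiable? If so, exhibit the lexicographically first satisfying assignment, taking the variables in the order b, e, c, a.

b=0, e=0, c=0, a=0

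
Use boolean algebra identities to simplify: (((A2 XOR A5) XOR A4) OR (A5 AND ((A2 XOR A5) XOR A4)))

By absorption (E OR (E AND v) = E):
= ((A2 XOR A5) XOR A4)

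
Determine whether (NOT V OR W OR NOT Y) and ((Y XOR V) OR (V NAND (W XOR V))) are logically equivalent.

Yes, they are equivalent — the two output columns agree on all 8 assignments:
V | W | Y | Expression 1 | Expression 2
---------------------------------------
0 | 0 | 0 | 1 | 1
0 | 0 | 1 | 1 | 1
0 | 1 | 0 | 1 | 1
0 | 1 | 1 | 1 | 1
1 | 0 | 0 | 1 | 1
1 | 0 | 1 | 0 | 0
1 | 1 | 0 | 1 | 1
1 | 1 | 1 | 1 | 1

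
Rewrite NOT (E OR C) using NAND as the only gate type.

(((E NAND E) NAND (C NAND C)) NAND ((E NAND E) NAND (C NAND C)))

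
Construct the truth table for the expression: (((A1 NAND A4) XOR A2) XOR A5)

A2 | A4 | A1 | A5 | Output
--------------------------
0 | 0 | 0 | 0 | 1
0 | 0 | 0 | 1 | 0
0 | 0 | 1 | 0 | 1
0 | 0 | 1 | 1 | 0
0 | 1 | 0 | 0 | 1
0 | 1 | 0 | 1 | 0
0 | 1 | 1 | 0 | 0
0 | 1 | 1 | 1 | 1
1 | 0 | 0 | 0 | 0
1 | 0 | 0 | 1 | 1
1 | 0 | 1 | 0 | 0
1 | 0 | 1 | 1 | 1
1 | 1 | 0 | 0 | 0
1 | 1 | 0 | 1 | 1
1 | 1 | 1 | 0 | 1
1 | 1 | 1 | 1 | 0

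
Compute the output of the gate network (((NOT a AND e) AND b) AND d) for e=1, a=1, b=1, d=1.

Substituting: (((NOT 1 AND 1) AND 1) AND 1)
= 0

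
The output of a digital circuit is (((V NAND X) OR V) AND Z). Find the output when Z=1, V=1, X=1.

Substituting: (((1 NAND 1) OR 1) AND 1)
= 1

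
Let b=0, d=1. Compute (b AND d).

Substituting: (0 AND 1)
= 0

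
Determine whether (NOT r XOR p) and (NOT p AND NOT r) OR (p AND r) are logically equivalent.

Yes, they are equivalent — the two output columns agree on all 4 assignments:
p | r | Expression 1 | Expression 2
-----------------------------------
0 | 0 | 1 | 1
0 | 1 | 0 | 0
1 | 0 | 0 | 0
1 | 1 | 1 | 1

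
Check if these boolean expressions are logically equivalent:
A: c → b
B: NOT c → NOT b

No, Inverse is not equivalent to original (counterexample: e=0, c=0, b=1)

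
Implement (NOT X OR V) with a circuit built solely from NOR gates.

(((X NOR X) NOR V) NOR ((X NOR X) NOR V))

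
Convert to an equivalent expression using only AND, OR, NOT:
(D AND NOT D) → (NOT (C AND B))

NOT (D AND NOT D) OR (NOT (C AND B))
(Implication elimination: A → B = NOT A OR B)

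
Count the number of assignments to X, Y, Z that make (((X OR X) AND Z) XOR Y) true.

Satisfying assignments: (0,1,0), (0,1,1), (1,0,1), (1,1,0)
Count: 4 out of 8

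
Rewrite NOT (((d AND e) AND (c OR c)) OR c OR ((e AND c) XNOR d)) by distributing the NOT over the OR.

NOT ((d AND e) AND (c OR c)) AND NOT c AND NOT ((e AND c) XNOR d)
De Morgan's: NOT(OR of terms) = AND of negations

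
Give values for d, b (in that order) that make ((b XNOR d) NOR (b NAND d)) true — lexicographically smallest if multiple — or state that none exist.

UNSATISFIABLE - no assignment makes this expression true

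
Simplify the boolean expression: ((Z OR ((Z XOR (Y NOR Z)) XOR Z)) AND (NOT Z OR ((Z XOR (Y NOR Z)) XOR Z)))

By distribution ((E OR v) AND (E OR NOT v) = E) then XOR self-cancellation ((E XOR v) XOR v = E):
= (Y NOR Z)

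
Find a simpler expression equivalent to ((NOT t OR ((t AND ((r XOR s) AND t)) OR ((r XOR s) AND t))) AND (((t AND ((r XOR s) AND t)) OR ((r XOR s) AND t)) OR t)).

By distribution ((E OR v) AND (E OR NOT v) = E) then absorption (E OR (E AND v) = E):
= ((r XOR s) AND t)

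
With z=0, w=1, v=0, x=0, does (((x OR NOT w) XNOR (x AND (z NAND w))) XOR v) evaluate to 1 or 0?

Substituting: (((0 OR NOT 1) XNOR (0 AND (0 NAND 1))) XOR 0)
= 1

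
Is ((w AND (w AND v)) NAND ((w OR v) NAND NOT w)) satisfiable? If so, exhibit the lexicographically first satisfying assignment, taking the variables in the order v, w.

v=0, w=0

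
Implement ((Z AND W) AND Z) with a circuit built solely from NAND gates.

((((Z NAND W) NAND (Z NAND W)) NAND Z) NAND (((Z NAND W) NAND (Z NAND W)) NAND Z))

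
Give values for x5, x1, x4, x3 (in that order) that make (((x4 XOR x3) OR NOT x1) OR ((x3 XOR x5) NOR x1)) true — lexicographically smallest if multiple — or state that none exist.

x5=0, x1=0, x4=0, x3=0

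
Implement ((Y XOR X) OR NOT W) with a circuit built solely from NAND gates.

((((Y NAND (Y NAND X)) NAND (X NAND (Y NAND X))) NAND ((Y NAND (Y NAND X)) NAND (X NAND (Y NAND X)))) NAND ((W NAND W) NAND (W NAND W)))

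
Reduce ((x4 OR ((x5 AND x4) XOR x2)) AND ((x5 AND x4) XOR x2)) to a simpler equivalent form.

By absorption (E AND (E OR v) = E):
= ((x5 AND x4) XOR x2)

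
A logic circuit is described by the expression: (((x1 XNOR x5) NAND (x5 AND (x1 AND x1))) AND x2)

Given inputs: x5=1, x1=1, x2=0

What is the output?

Substituting: (((1 XNOR 1) NAND (1 AND (1 AND 1))) AND 0)
= 0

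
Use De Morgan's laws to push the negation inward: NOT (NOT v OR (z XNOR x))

v AND NOT (z XNOR x)
De Morgan's: NOT(OR of terms) = AND of negations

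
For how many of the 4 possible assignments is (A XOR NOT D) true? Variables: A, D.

Satisfying assignments: (0,0), (1,1)
Count: 2 out of 4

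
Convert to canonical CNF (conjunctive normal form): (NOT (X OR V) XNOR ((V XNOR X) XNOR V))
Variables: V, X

(V OR X) AND (V OR NOT X) AND (NOT V OR NOT X)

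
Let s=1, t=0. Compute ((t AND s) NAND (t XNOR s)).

Substituting: ((0 AND 1) NAND (0 XNOR 1))
= 1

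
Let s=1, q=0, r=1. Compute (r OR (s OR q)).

Substituting: (1 OR (1 OR 0))
= 1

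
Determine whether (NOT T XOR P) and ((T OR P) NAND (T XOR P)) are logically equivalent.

Yes, they are equivalent — the two output columns agree on all 4 assignments:
P | T | Expression 1 | Expression 2
-----------------------------------
0 | 0 | 1 | 1
0 | 1 | 0 | 0
1 | 0 | 0 | 0
1 | 1 | 1 | 1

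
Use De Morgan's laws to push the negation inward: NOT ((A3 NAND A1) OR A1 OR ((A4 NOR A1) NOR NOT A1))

NOT (A3 NAND A1) AND NOT A1 AND NOT ((A4 NOR A1) NOR NOT A1)
De Morgan's: NOT(OR of terms) = AND of negations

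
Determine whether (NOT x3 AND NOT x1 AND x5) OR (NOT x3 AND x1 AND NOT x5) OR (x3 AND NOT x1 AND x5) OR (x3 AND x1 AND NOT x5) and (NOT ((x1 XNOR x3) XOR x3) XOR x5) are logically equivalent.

Yes, they are equivalent — the two output columns agree on all 8 assignments:
x3 | x1 | x5 | Expression 1 | Expression 2
------------------------------------------
0 | 0 | 0 | 0 | 0
0 | 0 | 1 | 1 | 1
0 | 1 | 0 | 1 | 1
0 | 1 | 1 | 0 | 0
1 | 0 | 0 | 0 | 0
1 | 0 | 1 | 1 | 1
1 | 1 | 0 | 1 | 1
1 | 1 | 1 | 0 | 0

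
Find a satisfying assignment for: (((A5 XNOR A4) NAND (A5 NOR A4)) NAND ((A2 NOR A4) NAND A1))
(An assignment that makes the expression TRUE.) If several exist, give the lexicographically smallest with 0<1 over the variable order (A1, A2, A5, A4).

A1=0, A2=0, A5=0, A4=0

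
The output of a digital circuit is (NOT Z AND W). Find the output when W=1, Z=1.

Substituting: (NOT 1 AND 1)
= 0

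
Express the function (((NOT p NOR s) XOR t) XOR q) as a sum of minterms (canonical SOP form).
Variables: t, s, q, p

Σm(1, 2, 6, 7, 8, 11, 12, 13) = (NOT t AND NOT s AND NOT q AND p) OR (NOT t AND NOT s AND q AND NOT p) OR (NOT t AND s AND q AND NOT p) OR (NOT t AND s AND q AND p) OR (t AND NOT s AND NOT q AND NOT p) OR (t AND NOT s AND q AND p) OR (t AND s AND NOT q AND NOT p) OR (t AND s AND NOT q AND p)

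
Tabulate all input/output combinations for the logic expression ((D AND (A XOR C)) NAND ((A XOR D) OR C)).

A | D | C | Output
------------------
0 | 0 | 0 | 1
0 | 0 | 1 | 1
0 | 1 | 0 | 1
0 | 1 | 1 | 0
1 | 0 | 0 | 1
1 | 0 | 1 | 1
1 | 1 | 0 | 1
1 | 1 | 1 | 1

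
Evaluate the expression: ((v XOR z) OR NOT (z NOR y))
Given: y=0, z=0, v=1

Substituting: ((1 XOR 0) OR NOT (0 NOR 0))
= 1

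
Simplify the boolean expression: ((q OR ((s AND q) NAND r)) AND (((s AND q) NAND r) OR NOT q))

By distribution ((E OR v) AND (E OR NOT v) = E):
= ((s AND q) NAND r)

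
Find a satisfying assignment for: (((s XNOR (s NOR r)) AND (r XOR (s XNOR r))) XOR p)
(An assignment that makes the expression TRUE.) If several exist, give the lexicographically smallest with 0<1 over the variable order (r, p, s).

r=0, p=1, s=0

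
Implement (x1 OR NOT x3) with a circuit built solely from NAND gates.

((x1 NAND x1) NAND ((x3 NAND x3) NAND (x3 NAND x3)))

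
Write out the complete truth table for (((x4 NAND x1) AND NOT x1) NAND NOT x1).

x4 | x1 | Output
----------------
0 | 0 | 0
0 | 1 | 1
1 | 0 | 0
1 | 1 | 1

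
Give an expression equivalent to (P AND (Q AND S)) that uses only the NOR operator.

((P NOR P) NOR (((Q NOR Q) NOR (S NOR S)) NOR ((Q NOR Q) NOR (S NOR S))))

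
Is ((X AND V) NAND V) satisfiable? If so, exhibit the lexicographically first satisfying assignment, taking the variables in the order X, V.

X=0, V=0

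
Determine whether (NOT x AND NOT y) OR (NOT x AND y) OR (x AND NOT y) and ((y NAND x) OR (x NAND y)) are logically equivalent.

Yes, they are equivalent — the two output columns agree on all 4 assignments:
x | y | Expression 1 | Expression 2
-----------------------------------
0 | 0 | 1 | 1
0 | 1 | 1 | 1
1 | 0 | 1 | 1
1 | 1 | 0 | 0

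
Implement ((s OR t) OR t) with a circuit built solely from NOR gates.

((((s NOR t) NOR (s NOR t)) NOR t) NOR (((s NOR t) NOR (s NOR t)) NOR t))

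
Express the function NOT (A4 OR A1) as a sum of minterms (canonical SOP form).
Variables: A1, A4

Σm(0) = (NOT A1 AND NOT A4)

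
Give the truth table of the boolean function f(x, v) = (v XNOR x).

x | v | Output
--------------
0 | 0 | 1
0 | 1 | 0
1 | 0 | 0
1 | 1 | 1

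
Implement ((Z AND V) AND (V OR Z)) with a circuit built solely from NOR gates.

((((Z NOR Z) NOR (V NOR V)) NOR ((Z NOR Z) NOR (V NOR V))) NOR (((V NOR Z) NOR (V NOR Z)) NOR ((V NOR Z) NOR (V NOR Z))))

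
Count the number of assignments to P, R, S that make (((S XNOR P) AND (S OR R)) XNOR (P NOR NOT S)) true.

Satisfying assignments: (0,0,0), (1,0,0), (1,1,0)
Count: 3 out of 8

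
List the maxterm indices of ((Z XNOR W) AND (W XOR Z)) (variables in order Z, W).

ΠM(0, 1, 2, 3) = (Z OR W) AND (Z OR NOT W) AND (NOT Z OR W) AND (NOT Z OR NOT W)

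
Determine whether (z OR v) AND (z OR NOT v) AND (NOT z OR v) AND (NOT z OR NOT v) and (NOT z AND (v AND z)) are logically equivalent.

Yes, they are equivalent — the two output columns agree on all 4 assignments:
z | v | Expression 1 | Expression 2
-----------------------------------
0 | 0 | 0 | 0
0 | 1 | 0 | 0
1 | 0 | 0 | 0
1 | 1 | 0 | 0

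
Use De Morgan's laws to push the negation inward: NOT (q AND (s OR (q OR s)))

NOT q OR NOT (s OR (q OR s))
De Morgan's: NOT(AND of terms) = OR of negations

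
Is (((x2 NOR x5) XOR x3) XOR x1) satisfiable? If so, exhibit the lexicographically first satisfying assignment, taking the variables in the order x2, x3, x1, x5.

x2=0, x3=0, x1=0, x5=0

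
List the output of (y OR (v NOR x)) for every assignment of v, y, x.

v | y | x | Output
------------------
0 | 0 | 0 | 1
0 | 0 | 1 | 0
0 | 1 | 0 | 1
0 | 1 | 1 | 1
1 | 0 | 0 | 0
1 | 0 | 1 | 0
1 | 1 | 0 | 1
1 | 1 | 1 | 1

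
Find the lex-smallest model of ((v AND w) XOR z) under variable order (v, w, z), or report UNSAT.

v=0, w=0, z=1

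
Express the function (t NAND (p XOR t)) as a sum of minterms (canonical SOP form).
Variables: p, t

Σm(0, 2, 3) = (NOT p AND NOT t) OR (p AND NOT t) OR (p AND t)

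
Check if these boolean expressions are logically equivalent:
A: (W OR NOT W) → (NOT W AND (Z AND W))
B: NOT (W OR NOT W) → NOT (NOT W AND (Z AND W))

No, Inverse is not equivalent to original (counterexample: Z=0, W=0)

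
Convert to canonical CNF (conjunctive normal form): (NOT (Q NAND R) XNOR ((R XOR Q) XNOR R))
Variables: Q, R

(Q OR R) AND (Q OR NOT R) AND (NOT Q OR NOT R)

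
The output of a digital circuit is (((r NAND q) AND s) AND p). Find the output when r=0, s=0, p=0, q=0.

Substituting: (((0 NAND 0) AND 0) AND 0)
= 0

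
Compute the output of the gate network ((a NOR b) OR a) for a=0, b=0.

Substituting: ((0 NOR 0) OR 0)
= 1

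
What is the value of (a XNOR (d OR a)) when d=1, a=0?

Substituting: (0 XNOR (1 OR 0))
= 0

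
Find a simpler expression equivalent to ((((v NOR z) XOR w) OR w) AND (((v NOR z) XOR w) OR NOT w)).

By distribution ((E OR v) AND (E OR NOT v) = E):
= ((v NOR z) XOR w)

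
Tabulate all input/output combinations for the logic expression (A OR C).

C | A | Output
--------------
0 | 0 | 0
0 | 1 | 1
1 | 0 | 1
1 | 1 | 1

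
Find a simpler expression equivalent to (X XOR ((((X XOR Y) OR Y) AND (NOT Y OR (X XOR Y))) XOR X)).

By XOR self-cancellation ((E XOR v) XOR v = E) then distribution ((E OR v) AND (E OR NOT v) = E):
= (X XOR Y)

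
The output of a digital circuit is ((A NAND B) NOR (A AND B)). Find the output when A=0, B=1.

Substituting: ((0 NAND 1) NOR (0 AND 1))
= 0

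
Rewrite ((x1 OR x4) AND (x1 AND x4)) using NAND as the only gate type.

((((x1 NAND x1) NAND (x4 NAND x4)) NAND ((x1 NAND x4) NAND (x1 NAND x4))) NAND (((x1 NAND x1) NAND (x4 NAND x4)) NAND ((x1 NAND x4) NAND (x1 NAND x4))))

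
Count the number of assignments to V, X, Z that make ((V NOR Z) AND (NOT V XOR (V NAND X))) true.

No assignment satisfies the expression.
Count: 0 out of 8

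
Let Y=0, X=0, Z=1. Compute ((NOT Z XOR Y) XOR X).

Substituting: ((NOT 1 XOR 0) XOR 0)
= 0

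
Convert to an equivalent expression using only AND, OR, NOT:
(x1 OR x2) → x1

NOT (x1 OR x2) OR x1
(Implication elimination: A → B = NOT A OR B)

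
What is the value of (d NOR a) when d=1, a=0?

Substituting: (1 NOR 0)
= 0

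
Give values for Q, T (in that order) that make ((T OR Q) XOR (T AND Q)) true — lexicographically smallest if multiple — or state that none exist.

Q=0, T=1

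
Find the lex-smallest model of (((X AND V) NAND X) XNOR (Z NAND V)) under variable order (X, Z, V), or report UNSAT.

X=0, Z=0, V=0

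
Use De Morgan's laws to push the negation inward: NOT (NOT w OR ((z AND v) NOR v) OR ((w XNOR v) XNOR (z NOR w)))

w AND NOT ((z AND v) NOR v) AND NOT ((w XNOR v) XNOR (z NOR w))
De Morgan's: NOT(OR of terms) = AND of negations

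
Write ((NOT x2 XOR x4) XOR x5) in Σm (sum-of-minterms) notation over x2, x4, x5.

Σm(0, 3, 5, 6) = (NOT x2 AND NOT x4 AND NOT x5) OR (NOT x2 AND x4 AND x5) OR (x2 AND NOT x4 AND x5) OR (x2 AND x4 AND NOT x5)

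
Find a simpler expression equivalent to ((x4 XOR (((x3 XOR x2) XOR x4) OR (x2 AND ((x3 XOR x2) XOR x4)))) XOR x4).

By XOR self-cancellation ((E XOR v) XOR v = E) then absorption (E OR (E AND v) = E):
= ((x3 XOR x2) XOR x4)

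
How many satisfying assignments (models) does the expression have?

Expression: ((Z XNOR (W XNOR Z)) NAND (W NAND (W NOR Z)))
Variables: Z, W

Satisfying assignments: (0,0), (1,0)
Count: 2 out of 4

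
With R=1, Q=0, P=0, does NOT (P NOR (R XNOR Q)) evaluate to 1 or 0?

Substituting: NOT (0 NOR (1 XNOR 0))
= 0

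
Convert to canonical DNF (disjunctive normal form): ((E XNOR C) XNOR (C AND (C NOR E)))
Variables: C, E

(NOT C AND E) OR (C AND NOT E)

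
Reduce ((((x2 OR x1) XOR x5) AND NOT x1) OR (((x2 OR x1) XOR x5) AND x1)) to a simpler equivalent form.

By distribution ((E AND v) OR (E AND NOT v) = E):
= ((x2 OR x1) XOR x5)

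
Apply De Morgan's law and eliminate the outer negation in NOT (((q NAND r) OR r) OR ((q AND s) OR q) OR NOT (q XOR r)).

NOT ((q NAND r) OR r) AND NOT ((q AND s) OR q) AND (q XOR r)
De Morgan's: NOT(OR of terms) = AND of negations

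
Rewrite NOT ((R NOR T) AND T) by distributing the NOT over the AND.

NOT (R NOR T) OR NOT T
De Morgan's: NOT(AND of terms) = OR of negations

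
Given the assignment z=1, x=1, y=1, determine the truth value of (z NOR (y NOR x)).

Substituting: (1 NOR (1 NOR 1))
= 0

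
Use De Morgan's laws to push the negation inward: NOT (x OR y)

NOT x AND NOT y
De Morgan's: NOT(OR of terms) = AND of negations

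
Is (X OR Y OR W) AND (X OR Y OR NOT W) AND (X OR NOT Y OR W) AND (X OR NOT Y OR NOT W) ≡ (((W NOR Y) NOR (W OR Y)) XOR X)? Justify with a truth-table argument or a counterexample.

Yes, they are equivalent — the two output columns agree on all 8 assignments:
X | Y | W | Expression 1 | Expression 2
---------------------------------------
0 | 0 | 0 | 0 | 0
0 | 0 | 1 | 0 | 0
0 | 1 | 0 | 0 | 0
0 | 1 | 1 | 0 | 0
1 | 0 | 0 | 1 | 1
1 | 0 | 1 | 1 | 1
1 | 1 | 0 | 1 | 1
1 | 1 | 1 | 1 | 1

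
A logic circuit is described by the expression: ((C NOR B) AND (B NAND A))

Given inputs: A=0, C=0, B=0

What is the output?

Substituting: ((0 NOR 0) AND (0 NAND 0))
= 1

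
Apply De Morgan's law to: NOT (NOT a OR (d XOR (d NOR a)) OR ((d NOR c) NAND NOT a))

a AND NOT (d XOR (d NOR a)) AND NOT ((d NOR c) NAND NOT a)
De Morgan's: NOT(OR of terms) = AND of negations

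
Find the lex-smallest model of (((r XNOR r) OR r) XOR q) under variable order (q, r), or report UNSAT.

q=0, r=0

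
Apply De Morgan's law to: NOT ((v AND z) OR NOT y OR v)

NOT (v AND z) AND y AND NOT v
De Morgan's: NOT(OR of terms) = AND of negations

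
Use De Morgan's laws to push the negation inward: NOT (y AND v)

NOT y OR NOT v
De Morgan's: NOT(AND of terms) = OR of negations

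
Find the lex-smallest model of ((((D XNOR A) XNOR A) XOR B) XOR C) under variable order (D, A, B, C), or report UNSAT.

D=0, A=0, B=0, C=1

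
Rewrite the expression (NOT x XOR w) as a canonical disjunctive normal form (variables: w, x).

(NOT w AND NOT x) OR (w AND x)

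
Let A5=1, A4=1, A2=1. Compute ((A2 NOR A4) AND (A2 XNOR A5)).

Substituting: ((1 NOR 1) AND (1 XNOR 1))
= 0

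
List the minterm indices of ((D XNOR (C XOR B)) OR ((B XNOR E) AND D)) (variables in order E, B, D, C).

Σm(0, 2, 3, 5, 6, 8, 11, 13, 14, 15) = (NOT E AND NOT B AND NOT D AND NOT C) OR (NOT E AND NOT B AND D AND NOT C) OR (NOT E AND NOT B AND D AND C) OR (NOT E AND B AND NOT D AND C) OR (NOT E AND B AND D AND NOT C) OR (E AND NOT B AND NOT D AND NOT C) OR (E AND NOT B AND D AND C) OR (E AND B AND NOT D AND C) OR (E AND B AND D AND NOT C) OR (E AND B AND D AND C)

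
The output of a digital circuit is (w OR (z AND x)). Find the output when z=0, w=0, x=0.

Substituting: (0 OR (0 AND 0))
= 0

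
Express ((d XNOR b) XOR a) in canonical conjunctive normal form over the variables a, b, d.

(a OR b OR NOT d) AND (a OR NOT b OR d) AND (NOT a OR b OR d) AND (NOT a OR NOT b OR NOT d)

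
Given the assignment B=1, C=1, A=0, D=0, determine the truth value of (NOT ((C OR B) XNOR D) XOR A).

Substituting: (NOT ((1 OR 1) XNOR 0) XOR 0)
= 1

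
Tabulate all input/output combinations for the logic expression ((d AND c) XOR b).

d | c | b | Output
------------------
0 | 0 | 0 | 0
0 | 0 | 1 | 1
0 | 1 | 0 | 0
0 | 1 | 1 | 1
1 | 0 | 0 | 0
1 | 0 | 1 | 1
1 | 1 | 0 | 1
1 | 1 | 1 | 0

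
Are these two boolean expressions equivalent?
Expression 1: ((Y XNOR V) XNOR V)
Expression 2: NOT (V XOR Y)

No. Counterexample: with V=0, Y=0, Expression 1 = 0 but Expression 2 = 1.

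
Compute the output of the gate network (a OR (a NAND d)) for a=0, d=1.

Substituting: (0 OR (0 NAND 1))
= 1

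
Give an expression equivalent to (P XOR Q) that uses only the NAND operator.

((P NAND (P NAND Q)) NAND (Q NAND (P NAND Q)))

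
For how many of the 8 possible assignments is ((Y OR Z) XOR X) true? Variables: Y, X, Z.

Satisfying assignments: (0,0,1), (0,1,0), (1,0,0), (1,0,1)
Count: 4 out of 8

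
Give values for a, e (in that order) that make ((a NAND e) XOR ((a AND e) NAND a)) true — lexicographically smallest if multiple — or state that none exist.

UNSATISFIABLE - no assignment makes this expression true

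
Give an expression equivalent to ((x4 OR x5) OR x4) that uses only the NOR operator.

((((x4 NOR x5) NOR (x4 NOR x5)) NOR x4) NOR (((x4 NOR x5) NOR (x4 NOR x5)) NOR x4))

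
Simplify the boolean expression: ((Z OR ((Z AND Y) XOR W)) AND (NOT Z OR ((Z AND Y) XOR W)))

By distribution ((E OR v) AND (E OR NOT v) = E):
= ((Z AND Y) XOR W)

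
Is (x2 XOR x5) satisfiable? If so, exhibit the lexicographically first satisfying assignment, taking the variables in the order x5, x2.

x5=0, x2=1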